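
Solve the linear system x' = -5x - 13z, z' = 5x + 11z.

Coefficient matrix A = [[-5, -13], [5, 11]].
Characteristic polynomial det(A - λI) = λ^2 - 6λ + 10 = 0.
Eigenvalues λ = 3 ± i (complex conjugate pair).
For λ=3+i: an eigenvector is (3,-2) - i(2,-1) = (3 - 2i, -2 + i).
A real fundamental pair from Re and Im of e^((3+i)t)v: X_1 = e^(3t)(cos(t)·(3,-2) + sin(t)·(2,-1)), X_2 = e^(3t)(sin(t)·(3,-2) - cos(t)·(2,-1)).
General solution: K_1X_1 + K_2X_2.

x(t) = 2K_1e^(3t)sin(t) + 3K_1e^(3t)cos(t) + 3K_2e^(3t)sin(t) - 2K_2e^(3t)cos(t), z(t) = -K_1e^(3t)sin(t) - 2K_1e^(3t)cos(t) - 2K_2e^(3t)sin(t) + K_2e^(3t)cos(t)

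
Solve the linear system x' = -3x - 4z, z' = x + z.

Coefficient matrix A = [[-3, -4], [1, 1]].
Characteristic polynomial det(A - λI) = λ^2 + 2λ + 1 = 0.
Single eigenvalue λ = -1 with algebraic multiplicity 2.
Eigenvector v = (-2,1); generalized eigenvector w with (A-λI)w=v is (-3,2).
General solution: e^(-t)[c_1·v + c_2·(t·v + w)].

x(t) = -2c_1e^(-t) - 2c_2te^(-t) - 3c_2e^(-t), z(t) = c_1e^(-t) + c_2te^(-t) + 2c_2e^(-t)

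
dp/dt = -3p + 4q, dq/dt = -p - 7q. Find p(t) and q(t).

Coefficient matrix A = [[-3, 4], [-1, -7]].
Characteristic polynomial det(A - λI) = λ^2 + 10λ + 25 = 0.
Single eigenvalue λ = -5 with algebraic multiplicity 2.
Eigenvector v = (2,-1); generalized eigenvector w with (A-λI)w=v is (1,0).
General solution: e^(-5t)[K_1·v + K_2·(t·v + w)].

p(t) = 2K_1e^(-5t) + 2K_2te^(-5t) + K_2e^(-5t), q(t) = -K_1e^(-5t) - K_2te^(-5t)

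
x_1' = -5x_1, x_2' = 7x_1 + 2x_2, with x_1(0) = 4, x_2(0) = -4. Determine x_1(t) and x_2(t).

Coefficient matrix A = [[-5, 0], [7, 2]].
Characteristic polynomial det(A - λI) = λ^2 + 3λ - 10 = 0.
Eigenvalues λ = 2, -5.
For λ=2: (A-λI) row 1 is [-7, 0], so an eigenvector is (0, -1).
For λ=-5: (A-λI) row 2 is [7, 7], so an eigenvector is (1, -1).
General solution: c_1e^(2t)(0,-1) + c_2e^(-5t)(1,-1).
Applying x_1(0)=4, x_2(0)=-4 gives c_1=0, c_2=4.

x_1(t) = 4e^(-5t), x_2(t) = -4e^(-5t)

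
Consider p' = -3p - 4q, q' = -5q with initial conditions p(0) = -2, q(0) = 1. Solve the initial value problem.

Coefficient matrix A = [[-3, -4], [0, -5]].
Characteristic polynomial det(A - λI) = λ^2 + 8λ + 15 = 0.
Eigenvalues λ = -5, -3.
For λ=-5: (A-λI) row 1 is [2, -4], so an eigenvector is (2, 1).
For λ=-3: (A-λI) row 1 is [0, -4], so an eigenvector is (1, 0).
General solution: K_1e^(-5t)(2,1) + K_2e^(-3t)(1,0).
Applying p(0)=-2, q(0)=1 gives K_1=1, K_2=-4.

p(t) = -4e^(-3t) + 2e^(-5t), q(t) = e^(-5t)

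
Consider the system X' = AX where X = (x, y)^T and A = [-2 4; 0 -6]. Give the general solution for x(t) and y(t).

x(t) = -K_1e^(-6t) + K_2e^(-2t), y(t) = K_1e^(-6t)

Coefficient matrix A = [[-2, 4], [0, -6]].
Characteristic polynomial det(A - λI) = λ^2 + 8λ + 12 = 0.
Eigenvalues λ = -6, -2.
For λ=-6: (A-λI) row 1 is [4, 4], so an eigenvector is (-1, 1).
For λ=-2: (A-λI) row 1 is [0, 4], so an eigenvector is (1, 0).
General solution: K_1e^(-6t)(-1,1) + K_2e^(-2t)(1,0).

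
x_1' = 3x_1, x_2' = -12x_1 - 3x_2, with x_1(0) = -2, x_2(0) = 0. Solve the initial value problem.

Coefficient matrix A = [[3, 0], [-12, -3]].
Characteristic polynomial det(A - λI) = λ^2 - 9 = 0.
Eigenvalues λ = -3, 3.
For λ=-3: (A-λI) row 1 is [6, 0], so an eigenvector is (0, 1).
For λ=3: (A-λI) row 2 is [-12, -6], so an eigenvector is (-1, 2).
General solution: C_1e^(-3t)(0,1) + C_2e^(3t)(-1,2).
Applying x_1(0)=-2, x_2(0)=0 gives C_1=-4, C_2=2.

x_1(t) = -2e^(3t), x_2(t) = 4e^(3t) - 4e^(-3t)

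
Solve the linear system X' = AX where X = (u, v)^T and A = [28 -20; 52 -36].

u(t) = c_1e^(-4t)sin(4t) + 2c_1e^(-4t)cos(4t) + 2c_2e^(-4t)sin(4t) - c_2e^(-4t)cos(4t), v(t) = 2c_1e^(-4t)sin(4t) + 3c_1e^(-4t)cos(4t) + 3c_2e^(-4t)sin(4t) - 2c_2e^(-4t)cos(4t)

Coefficient matrix A = [[28, -20], [52, -36]].
Characteristic polynomial det(A - λI) = λ^2 + 8λ + 32 = 0.
Eigenvalues λ = -4 ± 4i (complex conjugate pair).
For λ=-4+4i: an eigenvector is (2,3) - i(1,2) = (2 - i, 3 - 2i).
A real fundamental pair from Re and Im of e^((-4+4i)t)v: X_1 = e^(-4t)(cos(4t)·(2,3) + sin(4t)·(1,2)), X_2 = e^(-4t)(sin(4t)·(2,3) - cos(4t)·(1,2)).
General solution: c_1X_1 + c_2X_2.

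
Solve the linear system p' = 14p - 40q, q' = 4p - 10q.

p(t) = -3C_1e^(2t)sin(4t) - C_1e^(2t)cos(4t) - C_2e^(2t)sin(4t) + 3C_2e^(2t)cos(4t), q(t) = -C_1e^(2t)sin(4t) + C_2e^(2t)cos(4t)

Coefficient matrix A = [[14, -40], [4, -10]].
Characteristic polynomial det(A - λI) = λ^2 - 4λ + 20 = 0.
Eigenvalues λ = 2 ± 4i (complex conjugate pair).
For λ=2+4i: an eigenvector is (-1,0) - i(-3,-1) = (-1 + 3i, 0 + i).
A real fundamental pair from Re and Im of e^((2+4i)t)v: X_1 = e^(2t)(cos(4t)·(-1,0) + sin(4t)·(-3,-1)), X_2 = e^(2t)(sin(4t)·(-1,0) - cos(4t)·(-3,-1)).
General solution: C_1X_1 + C_2X_2.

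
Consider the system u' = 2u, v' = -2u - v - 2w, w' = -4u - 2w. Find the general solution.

Coefficient matrix A = [[2, 0, 0], [-2, -1, -2], [-4, 0, -2]].
det(A - λI) = 0 gives eigenvalues λ = 2, -2, -1.
For λ=2: eigenvector (1,0,-1).
For λ=-2: eigenvector (0,2,1).
For λ=-1: eigenvector (0,1,0).
General solution: K_1e^(2t)(1,0,-1) + K_2e^(-2t)(0,2,1) + K_3e^(-t)(0,1,0).

u(t) = K_1e^(2t), v(t) = 2K_2e^(-2t) + K_3e^(-t), w(t) = -K_1e^(2t) + K_2e^(-2t)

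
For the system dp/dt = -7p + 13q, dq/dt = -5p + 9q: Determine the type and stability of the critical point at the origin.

A = [[-7,13],[-5,9]]; det(A-λI) = λ^2 - 2λ + 2.
λ = 1 ± i: positive real part.

unstable spiral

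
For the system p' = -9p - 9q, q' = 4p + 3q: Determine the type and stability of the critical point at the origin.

A = [[-9,-9],[4,3]]; det(A-λI) = λ^2 + 6λ + 9.
repeated λ = -3 with a single eigenvector.

stable improper node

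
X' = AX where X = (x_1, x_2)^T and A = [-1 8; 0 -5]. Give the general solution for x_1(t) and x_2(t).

x_1(t) = -K_1e^(-t) - 2K_2e^(-5t), x_2(t) = K_2e^(-5t)

Coefficient matrix A = [[-1, 8], [0, -5]].
Characteristic polynomial det(A - λI) = λ^2 + 6λ + 5 = 0.
Eigenvalues λ = -1, -5.
For λ=-1: (A-λI) row 1 is [0, 8], so an eigenvector is (-1, 0).
For λ=-5: (A-λI) row 1 is [4, 8], so an eigenvector is (-2, 1).
General solution: K_1e^(-t)(-1,0) + K_2e^(-5t)(-2,1).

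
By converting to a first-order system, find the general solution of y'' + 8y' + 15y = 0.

Let x_1 = y, x_2 = y'. Then x_1' = x_2 and x_2' = -15x_1 - 8x_2.
A = [[0,1],[-15,-8]]; det(A-λI) = λ^2 + 8λ + 15.
Eigenvalues λ = -5, -3 with eigenvectors (1,-5), (1,-3).

y(t) = K_1e^(-5t) + K_2e^(-3t)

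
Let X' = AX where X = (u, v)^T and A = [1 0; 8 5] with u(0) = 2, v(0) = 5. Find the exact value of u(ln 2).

A = [[1,0],[8,5]]; eigenvalues λ = 5, 1.
Eigenvectors: (0,-1) for λ=5, (1,-2) for λ=1.
From the initial condition, c_1 = -9, c_2 = 2.
u(ln 2) = (-9)(2^5)(0) + (2)(2^1)(1) = 4.

4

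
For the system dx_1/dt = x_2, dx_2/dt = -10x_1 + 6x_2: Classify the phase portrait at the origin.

A = [[0,1],[-10,6]]; det(A-λI) = λ^2 - 6λ + 10.
λ = 3 ± i: positive real part.

unstable spiral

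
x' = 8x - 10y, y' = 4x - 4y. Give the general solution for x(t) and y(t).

Coefficient matrix A = [[8, -10], [4, -4]].
Characteristic polynomial det(A - λI) = λ^2 - 4λ + 8 = 0.
Eigenvalues λ = 2 ± 2i (complex conjugate pair).
For λ=2+2i: an eigenvector is (-2,-1) - i(-1,-1) = (-2 + i, -1 + i).
A real fundamental pair from Re and Im of e^((2+2i)t)v: X_1 = e^(2t)(cos(2t)·(-2,-1) + sin(2t)·(-1,-1)), X_2 = e^(2t)(sin(2t)·(-2,-1) - cos(2t)·(-1,-1)).
General solution: C_1X_1 + C_2X_2.

x(t) = -C_1e^(2t)sin(2t) - 2C_1e^(2t)cos(2t) - 2C_2e^(2t)sin(2t) + C_2e^(2t)cos(2t), y(t) = -C_1e^(2t)sin(2t) - C_1e^(2t)cos(2t) - C_2e^(2t)sin(2t) + C_2e^(2t)cos(2t)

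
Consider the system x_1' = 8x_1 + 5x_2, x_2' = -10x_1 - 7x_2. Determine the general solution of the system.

Coefficient matrix A = [[8, 5], [-10, -7]].
Characteristic polynomial det(A - λI) = λ^2 - λ - 6 = 0.
Eigenvalues λ = 3, -2.
For λ=3: (A-λI) row 1 is [5, 5], so an eigenvector is (-1, 1).
For λ=-2: (A-λI) row 1 is [10, 5], so an eigenvector is (-1, 2).
General solution: c_1e^(3t)(-1,1) + c_2e^(-2t)(-1,2).

x_1(t) = -c_1e^(3t) - c_2e^(-2t), x_2(t) = c_1e^(3t) + 2c_2e^(-2t)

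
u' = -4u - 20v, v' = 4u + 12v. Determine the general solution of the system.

Coefficient matrix A = [[-4, -20], [4, 12]].
Characteristic polynomial det(A - λI) = λ^2 - 8λ + 32 = 0.
Eigenvalues λ = 4 ± 4i (complex conjugate pair).
For λ=4+4i: an eigenvector is (-2,1) - i(-1,0) = (-2 + i, 1).
A real fundamental pair from Re and Im of e^((4+4i)t)v: X_1 = e^(4t)(cos(4t)·(-2,1) + sin(4t)·(-1,0)), X_2 = e^(4t)(sin(4t)·(-2,1) - cos(4t)·(-1,0)).
General solution: K_1X_1 + K_2X_2.

u(t) = -K_1e^(4t)sin(4t) - 2K_1e^(4t)cos(4t) - 2K_2e^(4t)sin(4t) + K_2e^(4t)cos(4t), v(t) = K_1e^(4t)cos(4t) + K_2e^(4t)sin(4t)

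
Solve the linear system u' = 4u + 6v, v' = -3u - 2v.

u(t) = -c_1e^(t)sin(3t) + c_1e^(t)cos(3t) + c_2e^(t)sin(3t) + c_2e^(t)cos(3t), v(t) = -c_1e^(t)cos(3t) - c_2e^(t)sin(3t)

Coefficient matrix A = [[4, 6], [-3, -2]].
Characteristic polynomial det(A - λI) = λ^2 - 2λ + 10 = 0.
Eigenvalues λ = 1 ± 3i (complex conjugate pair).
For λ=1+3i: an eigenvector is (1,-1) - i(-1,0) = (1 + i, -1).
A real fundamental pair from Re and Im of e^((1+3i)t)v: X_1 = e^(t)(cos(3t)·(1,-1) + sin(3t)·(-1,0)), X_2 = e^(t)(sin(3t)·(1,-1) - cos(3t)·(-1,0)).
General solution: c_1X_1 + c_2X_2.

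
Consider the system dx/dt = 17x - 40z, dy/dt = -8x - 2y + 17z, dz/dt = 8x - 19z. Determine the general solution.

Coefficient matrix A = [[17, 0, -40], [-8, -2, 17], [8, 0, -19]].
det(A - λI) = 0 gives eigenvalues λ = 1, -3, -2.
For λ=1: eigenvector (5,-2,2).
For λ=-3: eigenvector (2,-1,1).
For λ=-2: eigenvector (0,1,0).
General solution: K_1e^(t)(5,-2,2) + K_2e^(-3t)(2,-1,1) + K_3e^(-2t)(0,1,0).

x(t) = 5K_1e^(t) + 2K_2e^(-3t), y(t) = -2K_1e^(t) - K_2e^(-3t) + K_3e^(-2t), z(t) = 2K_1e^(t) + K_2e^(-3t)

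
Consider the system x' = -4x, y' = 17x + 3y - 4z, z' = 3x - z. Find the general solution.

Coefficient matrix A = [[-4, 0, 0], [17, 3, -4], [3, 0, -1]].
det(A - λI) = 0 gives eigenvalues λ = -1, 3, -4.
For λ=-1: eigenvector (0,1,1).
For λ=3: eigenvector (0,1,0).
For λ=-4: eigenvector (1,-3,-1).
General solution: K_1e^(-t)(0,1,1) + K_2e^(3t)(0,1,0) + K_3e^(-4t)(1,-3,-1).

x(t) = K_3e^(-4t), y(t) = K_1e^(-t) + K_2e^(3t) - 3K_3e^(-4t), z(t) = K_1e^(-t) - K_3e^(-4t)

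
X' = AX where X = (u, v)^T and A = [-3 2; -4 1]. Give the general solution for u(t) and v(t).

Coefficient matrix A = [[-3, 2], [-4, 1]].
Characteristic polynomial det(A - λI) = λ^2 + 2λ + 5 = 0.
Eigenvalues λ = -1 ± 2i (complex conjugate pair).
For λ=-1+2i: an eigenvector is (-1,-1) - i(0,1) = (-1, -1 - i).
A real fundamental pair from Re and Im of e^((-1+2i)t)v: X_1 = e^(-t)(cos(2t)·(-1,-1) + sin(2t)·(0,1)), X_2 = e^(-t)(sin(2t)·(-1,-1) - cos(2t)·(0,1)).
General solution: K_1X_1 + K_2X_2.

u(t) = -K_1e^(-t)cos(2t) - K_2e^(-t)sin(2t), v(t) = K_1e^(-t)sin(2t) - K_1e^(-t)cos(2t) - K_2e^(-t)sin(2t) - K_2e^(-t)cos(2t)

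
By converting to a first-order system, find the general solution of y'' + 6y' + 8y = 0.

Let x_1 = y, x_2 = y'. Then x_1' = x_2 and x_2' = -8x_1 - 6x_2.
A = [[0,1],[-8,-6]]; det(A-λI) = λ^2 + 6λ + 8.
Eigenvalues λ = -4, -2 with eigenvectors (1,-4), (1,-2).

y(t) = C_1e^(-4t) + C_2e^(-2t)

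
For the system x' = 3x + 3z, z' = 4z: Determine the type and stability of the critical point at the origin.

unstable node

A = [[3,3],[0,4]]; det(A-λI) = λ^2 - 7λ + 12.
λ = 3, 4: both positive.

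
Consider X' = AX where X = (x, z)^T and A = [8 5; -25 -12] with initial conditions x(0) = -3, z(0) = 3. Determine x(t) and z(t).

x(t) = -3e^(-2t)sin(5t) - 3e^(-2t)cos(5t), z(t) = 9e^(-2t)sin(5t) + 3e^(-2t)cos(5t)

Coefficient matrix A = [[8, 5], [-25, -12]].
Characteristic polynomial det(A - λI) = λ^2 + 4λ + 29 = 0.
Eigenvalues λ = -2 ± 5i (complex conjugate pair).
For λ=-2+5i: an eigenvector is (1,-2) - i(0,-1) = (1, -2 + i).
A real fundamental pair from Re and Im of e^((-2+5i)t)v: X_1 = e^(-2t)(cos(5t)·(1,-2) + sin(5t)·(0,-1)), X_2 = e^(-2t)(sin(5t)·(1,-2) - cos(5t)·(0,-1)).
General solution: c_1X_1 + c_2X_2.
Applying x(0)=-3, z(0)=3 gives c_1=-3, c_2=-3.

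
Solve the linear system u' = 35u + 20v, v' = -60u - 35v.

Coefficient matrix A = [[35, 20], [-60, -35]].
Characteristic polynomial det(A - λI) = λ^2 - 25 = 0.
Eigenvalues λ = 5, -5.
For λ=5: (A-λI) row 1 is [30, 20], so an eigenvector is (2, -3).
For λ=-5: (A-λI) row 1 is [40, 20], so an eigenvector is (1, -2).
General solution: c_1e^(5t)(2,-3) + c_2e^(-5t)(1,-2).

u(t) = 2c_1e^(5t) + c_2e^(-5t), v(t) = -3c_1e^(5t) - 2c_2e^(-5t)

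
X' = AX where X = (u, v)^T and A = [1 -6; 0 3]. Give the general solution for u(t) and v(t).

Coefficient matrix A = [[1, -6], [0, 3]].
Characteristic polynomial det(A - λI) = λ^2 - 4λ + 3 = 0.
Eigenvalues λ = 3, 1.
For λ=3: (A-λI) row 1 is [-2, -6], so an eigenvector is (-3, 1).
For λ=1: (A-λI) row 1 is [0, -6], so an eigenvector is (-1, 0).
General solution: c_1e^(3t)(-3,1) + c_2e^(t)(-1,0).

u(t) = -3c_1e^(3t) - c_2e^(t), v(t) = c_1e^(3t)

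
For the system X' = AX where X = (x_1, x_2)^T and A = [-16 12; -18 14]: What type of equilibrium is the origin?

saddle

A = [[-16,12],[-18,14]]; det(A-λI) = λ^2 + 2λ - 8.
λ = 2, -4: opposite signs.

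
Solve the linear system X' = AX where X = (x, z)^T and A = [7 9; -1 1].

x(t) = -3C_1e^(4t) - 3C_2te^(4t) + 2C_2e^(4t), z(t) = C_1e^(4t) + C_2te^(4t) - C_2e^(4t)

Coefficient matrix A = [[7, 9], [-1, 1]].
Characteristic polynomial det(A - λI) = λ^2 - 8λ + 16 = 0.
Single eigenvalue λ = 4 with algebraic multiplicity 2.
Eigenvector v = (-3,1); generalized eigenvector w with (A-λI)w=v is (2,-1).
General solution: e^(4t)[C_1·v + C_2·(t·v + w)].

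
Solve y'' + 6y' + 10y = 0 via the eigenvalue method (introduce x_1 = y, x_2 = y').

Let x_1 = y, x_2 = y'. Then x_1' = x_2 and x_2' = -10x_1 - 6x_2.
A = [[0,1],[-10,-6]]; det(A-λI) = λ^2 + 6λ + 10.
Eigenvalues λ = -3 ± i.

y(t) = K_1e^(-3t)cos(t) + K_2e^(-3t)sin(t)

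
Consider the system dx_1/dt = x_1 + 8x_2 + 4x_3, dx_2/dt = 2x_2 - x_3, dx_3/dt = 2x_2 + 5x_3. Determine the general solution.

x_1(t) = c_1e^(t) + 2c_3e^(3t), x_2(t) = -c_2e^(4t) + c_3e^(3t), x_3(t) = 2c_2e^(4t) - c_3e^(3t)

Coefficient matrix A = [[1, 8, 4], [0, 2, -1], [0, 2, 5]].
det(A - λI) = 0 gives eigenvalues λ = 1, 4, 3.
For λ=1: eigenvector (1,0,0).
For λ=4: eigenvector (0,-1,2).
For λ=3: eigenvector (2,1,-1).
General solution: c_1e^(t)(1,0,0) + c_2e^(4t)(0,-1,2) + c_3e^(3t)(2,1,-1).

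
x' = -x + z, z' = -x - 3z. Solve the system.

Coefficient matrix A = [[-1, 1], [-1, -3]].
Characteristic polynomial det(A - λI) = λ^2 + 4λ + 4 = 0.
Single eigenvalue λ = -2 with algebraic multiplicity 2.
Eigenvector v = (1,-1); generalized eigenvector w with (A-λI)w=v is (3,-2).
General solution: e^(-2t)[K_1·v + K_2·(t·v + w)].

x(t) = K_1e^(-2t) + K_2te^(-2t) + 3K_2e^(-2t), z(t) = -K_1e^(-2t) - K_2te^(-2t) - 2K_2e^(-2t)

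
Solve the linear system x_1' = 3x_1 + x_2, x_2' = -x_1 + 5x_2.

Coefficient matrix A = [[3, 1], [-1, 5]].
Characteristic polynomial det(A - λI) = λ^2 - 8λ + 16 = 0.
Single eigenvalue λ = 4 with algebraic multiplicity 2.
Eigenvector v = (-1,-1); generalized eigenvector w with (A-λI)w=v is (-1,-2).
General solution: e^(4t)[C_1·v + C_2·(t·v + w)].

x_1(t) = -C_1e^(4t) - C_2te^(4t) - C_2e^(4t), x_2(t) = -C_1e^(4t) - C_2te^(4t) - 2C_2e^(4t)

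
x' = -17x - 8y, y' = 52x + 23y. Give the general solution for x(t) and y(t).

x(t) = -c_1e^(3t)sin(4t) - c_1e^(3t)cos(4t) - c_2e^(3t)sin(4t) + c_2e^(3t)cos(4t), y(t) = 2c_1e^(3t)sin(4t) + 3c_1e^(3t)cos(4t) + 3c_2e^(3t)sin(4t) - 2c_2e^(3t)cos(4t)

Coefficient matrix A = [[-17, -8], [52, 23]].
Characteristic polynomial det(A - λI) = λ^2 - 6λ + 25 = 0.
Eigenvalues λ = 3 ± 4i (complex conjugate pair).
For λ=3+4i: an eigenvector is (-1,3) - i(-1,2) = (-1 + i, 3 - 2i).
A real fundamental pair from Re and Im of e^((3+4i)t)v: X_1 = e^(3t)(cos(4t)·(-1,3) + sin(4t)·(-1,2)), X_2 = e^(3t)(sin(4t)·(-1,3) - cos(4t)·(-1,2)).
General solution: c_1X_1 + c_2X_2.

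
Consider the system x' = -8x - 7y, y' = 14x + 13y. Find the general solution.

Coefficient matrix A = [[-8, -7], [14, 13]].
Characteristic polynomial det(A - λI) = λ^2 - 5λ - 6 = 0.
Eigenvalues λ = 6, -1.
For λ=6: (A-λI) row 1 is [-14, -7], so an eigenvector is (-1, 2).
For λ=-1: (A-λI) row 1 is [-7, -7], so an eigenvector is (-1, 1).
General solution: c_1e^(6t)(-1,2) + c_2e^(-t)(-1,1).

x(t) = -c_1e^(6t) - c_2e^(-t), y(t) = 2c_1e^(6t) + c_2e^(-t)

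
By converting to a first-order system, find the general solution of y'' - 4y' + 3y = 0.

Let x_1 = y, x_2 = y'. Then x_1' = x_2 and x_2' = -3x_1 + 4x_2.
A = [[0,1],[-3,4]]; det(A-λI) = λ^2 - 4λ + 3.
Eigenvalues λ = 3, 1 with eigenvectors (1,3), (1,1).

y(t) = K_1e^(3t) + K_2e^(t)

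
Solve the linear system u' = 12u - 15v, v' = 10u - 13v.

Coefficient matrix A = [[12, -15], [10, -13]].
Characteristic polynomial det(A - λI) = λ^2 + λ - 6 = 0.
Eigenvalues λ = -3, 2.
For λ=-3: (A-λI) row 1 is [15, -15], so an eigenvector is (1, 1).
For λ=2: (A-λI) row 1 is [10, -15], so an eigenvector is (3, 2).
General solution: K_1e^(-3t)(1,1) + K_2e^(2t)(3,2).

u(t) = K_1e^(-3t) + 3K_2e^(2t), v(t) = K_1e^(-3t) + 2K_2e^(2t)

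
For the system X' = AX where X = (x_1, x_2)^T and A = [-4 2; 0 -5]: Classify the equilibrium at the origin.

A = [[-4,2],[0,-5]]; det(A-λI) = λ^2 + 9λ + 20.
λ = -4, -5: both negative.

stable node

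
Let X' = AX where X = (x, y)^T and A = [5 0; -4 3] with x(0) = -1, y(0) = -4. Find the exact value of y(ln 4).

A = [[5,0],[-4,3]]; eigenvalues λ = 5, 3.
Eigenvectors: (-1,2) for λ=5, (0,1) for λ=3.
From the initial condition, c_1 = 1, c_2 = -6.
y(ln 4) = (1)(4^5)(2) + (-6)(4^3)(1) = 1664.

1664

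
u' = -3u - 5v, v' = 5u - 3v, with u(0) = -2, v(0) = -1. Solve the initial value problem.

u(t) = e^(-3t)sin(5t) - 2e^(-3t)cos(5t), v(t) = -2e^(-3t)sin(5t) - e^(-3t)cos(5t)

Coefficient matrix A = [[-3, -5], [5, -3]].
Characteristic polynomial det(A - λI) = λ^2 + 6λ + 34 = 0.
Eigenvalues λ = -3 ± 5i (complex conjugate pair).
For λ=-3+5i: an eigenvector is (0,-1) - i(1,0) = (0 - i, -1).
A real fundamental pair from Re and Im of e^((-3+5i)t)v: X_1 = e^(-3t)(cos(5t)·(0,-1) + sin(5t)·(1,0)), X_2 = e^(-3t)(sin(5t)·(0,-1) - cos(5t)·(1,0)).
General solution: K_1X_1 + K_2X_2.
Applying u(0)=-2, v(0)=-1 gives K_1=1, K_2=2.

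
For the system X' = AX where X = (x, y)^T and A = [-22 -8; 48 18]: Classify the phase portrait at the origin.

saddle

A = [[-22,-8],[48,18]]; det(A-λI) = λ^2 + 4λ - 12.
λ = 2, -6: opposite signs.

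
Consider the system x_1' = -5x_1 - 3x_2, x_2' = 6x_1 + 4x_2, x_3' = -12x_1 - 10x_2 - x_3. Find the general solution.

x_1(t) = C_1e^(t) + C_2e^(-2t), x_2(t) = -2C_1e^(t) - C_2e^(-2t), x_3(t) = 4C_1e^(t) + 2C_2e^(-2t) + C_3e^(-t)

Coefficient matrix A = [[-5, -3, 0], [6, 4, 0], [-12, -10, -1]].
det(A - λI) = 0 gives eigenvalues λ = 1, -2, -1.
For λ=1: eigenvector (1,-2,4).
For λ=-2: eigenvector (1,-1,2).
For λ=-1: eigenvector (0,0,1).
General solution: C_1e^(t)(1,-2,4) + C_2e^(-2t)(1,-1,2) + C_3e^(-t)(0,0,1).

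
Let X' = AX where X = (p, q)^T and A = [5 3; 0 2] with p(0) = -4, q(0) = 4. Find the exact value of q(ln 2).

16

A = [[5,3],[0,2]]; eigenvalues λ = 5, 2.
Eigenvectors: (1,0) for λ=5, (-1,1) for λ=2.
From the initial condition, c_1 = 0, c_2 = 4.
q(ln 2) = (0)(2^5)(0) + (4)(2^2)(1) = 16.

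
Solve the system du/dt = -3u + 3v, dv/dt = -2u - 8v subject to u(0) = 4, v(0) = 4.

u(t) = 24e^(-5t) - 20e^(-6t), v(t) = -16e^(-5t) + 20e^(-6t)

Coefficient matrix A = [[-3, 3], [-2, -8]].
Characteristic polynomial det(A - λI) = λ^2 + 11λ + 30 = 0.
Eigenvalues λ = -5, -6.
For λ=-5: (A-λI) row 1 is [2, 3], so an eigenvector is (3, -2).
For λ=-6: (A-λI) row 1 is [3, 3], so an eigenvector is (-1, 1).
General solution: C_1e^(-5t)(3,-2) + C_2e^(-6t)(-1,1).
Applying u(0)=4, v(0)=4 gives C_1=8, C_2=20.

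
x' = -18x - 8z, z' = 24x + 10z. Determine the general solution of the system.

Coefficient matrix A = [[-18, -8], [24, 10]].
Characteristic polynomial det(A - λI) = λ^2 + 8λ + 12 = 0.
Eigenvalues λ = -6, -2.
For λ=-6: (A-λI) row 1 is [-12, -8], so an eigenvector is (-2, 3).
For λ=-2: (A-λI) row 1 is [-16, -8], so an eigenvector is (1, -2).
General solution: C_1e^(-6t)(-2,3) + C_2e^(-2t)(1,-2).

x(t) = -2C_1e^(-6t) + C_2e^(-2t), z(t) = 3C_1e^(-6t) - 2C_2e^(-2t)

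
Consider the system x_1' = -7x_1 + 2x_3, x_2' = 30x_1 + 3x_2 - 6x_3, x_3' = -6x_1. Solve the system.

Coefficient matrix A = [[-7, 0, 2], [30, 3, -6], [-6, 0, 0]].
det(A - λI) = 0 gives eigenvalues λ = -3, 3, -4.
For λ=-3: eigenvector (1,-3,2).
For λ=3: eigenvector (0,1,0).
For λ=-4: eigenvector (-2,6,-3).
General solution: c_1e^(-3t)(1,-3,2) + c_2e^(3t)(0,1,0) + c_3e^(-4t)(-2,6,-3).

x_1(t) = c_1e^(-3t) - 2c_3e^(-4t), x_2(t) = -3c_1e^(-3t) + c_2e^(3t) + 6c_3e^(-4t), x_3(t) = 2c_1e^(-3t) - 3c_3e^(-4t)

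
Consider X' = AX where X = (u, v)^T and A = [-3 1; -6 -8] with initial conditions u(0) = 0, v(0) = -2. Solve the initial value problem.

u(t) = -2e^(-5t) + 2e^(-6t), v(t) = 4e^(-5t) - 6e^(-6t)

Coefficient matrix A = [[-3, 1], [-6, -8]].
Characteristic polynomial det(A - λI) = λ^2 + 11λ + 30 = 0.
Eigenvalues λ = -5, -6.
For λ=-5: (A-λI) row 1 is [2, 1], so an eigenvector is (-1, 2).
For λ=-6: (A-λI) row 1 is [3, 1], so an eigenvector is (1, -3).
General solution: c_1e^(-5t)(-1,2) + c_2e^(-6t)(1,-3).
Applying u(0)=0, v(0)=-2 gives c_1=2, c_2=2.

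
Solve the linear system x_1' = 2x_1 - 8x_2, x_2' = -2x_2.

Coefficient matrix A = [[2, -8], [0, -2]].
Characteristic polynomial det(A - λI) = λ^2 - 4 = 0.
Eigenvalues λ = 2, -2.
For λ=2: (A-λI) row 1 is [0, -8], so an eigenvector is (1, 0).
For λ=-2: (A-λI) row 1 is [4, -8], so an eigenvector is (2, 1).
General solution: C_1e^(2t)(1,0) + C_2e^(-2t)(2,1).

x_1(t) = C_1e^(2t) + 2C_2e^(-2t), x_2(t) = C_2e^(-2t)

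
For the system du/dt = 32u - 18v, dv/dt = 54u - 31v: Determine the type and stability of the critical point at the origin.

A = [[32,-18],[54,-31]]; det(A-λI) = λ^2 - λ - 20.
λ = -4, 5: opposite signs.

saddle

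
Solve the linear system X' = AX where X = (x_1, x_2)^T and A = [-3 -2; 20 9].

Coefficient matrix A = [[-3, -2], [20, 9]].
Characteristic polynomial det(A - λI) = λ^2 - 6λ + 13 = 0.
Eigenvalues λ = 3 ± 2i (complex conjugate pair).
For λ=3+2i: an eigenvector is (-1,3) - i(0,-1) = (-1, 3 + i).
A real fundamental pair from Re and Im of e^((3+2i)t)v: X_1 = e^(3t)(cos(2t)·(-1,3) + sin(2t)·(0,-1)), X_2 = e^(3t)(sin(2t)·(-1,3) - cos(2t)·(0,-1)).
General solution: K_1X_1 + K_2X_2.

x_1(t) = -K_1e^(3t)cos(2t) - K_2e^(3t)sin(2t), x_2(t) = -K_1e^(3t)sin(2t) + 3K_1e^(3t)cos(2t) + 3K_2e^(3t)sin(2t) + K_2e^(3t)cos(2t)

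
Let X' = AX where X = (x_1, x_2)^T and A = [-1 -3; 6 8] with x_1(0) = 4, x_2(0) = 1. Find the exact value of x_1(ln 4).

A = [[-1,-3],[6,8]]; eigenvalues λ = 5, 2.
Eigenvectors: (1,-2) for λ=5, (1,-1) for λ=2.
From the initial condition, c_1 = -5, c_2 = 9.
x_1(ln 4) = (-5)(4^5)(1) + (9)(4^2)(1) = -4976.

-4976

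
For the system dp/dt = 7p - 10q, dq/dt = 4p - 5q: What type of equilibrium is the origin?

unstable spiral

A = [[7,-10],[4,-5]]; det(A-λI) = λ^2 - 2λ + 5.
λ = 1 ± 2i: positive real part.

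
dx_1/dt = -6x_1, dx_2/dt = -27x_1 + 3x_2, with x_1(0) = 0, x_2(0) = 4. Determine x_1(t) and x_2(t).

Coefficient matrix A = [[-6, 0], [-27, 3]].
Characteristic polynomial det(A - λI) = λ^2 + 3λ - 18 = 0.
Eigenvalues λ = -6, 3.
For λ=-6: (A-λI) row 2 is [-27, 9], so an eigenvector is (-1, -3).
For λ=3: (A-λI) row 1 is [-9, 0], so an eigenvector is (0, 1).
General solution: C_1e^(-6t)(-1,-3) + C_2e^(3t)(0,1).
Applying x_1(0)=0, x_2(0)=4 gives C_1=0, C_2=4.

x_1(t) = 0, x_2(t) = 4e^(3t)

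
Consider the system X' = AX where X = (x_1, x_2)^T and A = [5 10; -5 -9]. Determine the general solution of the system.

Coefficient matrix A = [[5, 10], [-5, -9]].
Characteristic polynomial det(A - λI) = λ^2 + 4λ + 5 = 0.
Eigenvalues λ = -2 ± i (complex conjugate pair).
For λ=-2+i: an eigenvector is (1,-1) - i(-3,2) = (1 + 3i, -1 - 2i).
A real fundamental pair from Re and Im of e^((-2+i)t)v: X_1 = e^(-2t)(cos(t)·(1,-1) + sin(t)·(-3,2)), X_2 = e^(-2t)(sin(t)·(1,-1) - cos(t)·(-3,2)).
General solution: C_1X_1 + C_2X_2.

x_1(t) = -3C_1e^(-2t)sin(t) + C_1e^(-2t)cos(t) + C_2e^(-2t)sin(t) + 3C_2e^(-2t)cos(t), x_2(t) = 2C_1e^(-2t)sin(t) - C_1e^(-2t)cos(t) - C_2e^(-2t)sin(t) - 2C_2e^(-2t)cos(t)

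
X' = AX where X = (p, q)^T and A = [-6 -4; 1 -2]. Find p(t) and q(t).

p(t) = 2C_1e^(-4t) + 2C_2te^(-4t) + 3C_2e^(-4t), q(t) = -C_1e^(-4t) - C_2te^(-4t) - 2C_2e^(-4t)

Coefficient matrix A = [[-6, -4], [1, -2]].
Characteristic polynomial det(A - λI) = λ^2 + 8λ + 16 = 0.
Single eigenvalue λ = -4 with algebraic multiplicity 2.
Eigenvector v = (2,-1); generalized eigenvector w with (A-λI)w=v is (3,-2).
General solution: e^(-4t)[C_1·v + C_2·(t·v + w)].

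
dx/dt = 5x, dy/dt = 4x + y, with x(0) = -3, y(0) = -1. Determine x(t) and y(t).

x(t) = -3e^(5t), y(t) = -3e^(5t) + 2e^(t)

Coefficient matrix A = [[5, 0], [4, 1]].
Characteristic polynomial det(A - λI) = λ^2 - 6λ + 5 = 0.
Eigenvalues λ = 1, 5.
For λ=1: (A-λI) row 1 is [4, 0], so an eigenvector is (0, 1).
For λ=5: (A-λI) row 2 is [4, -4], so an eigenvector is (-1, -1).
General solution: C_1e^(t)(0,1) + C_2e^(5t)(-1,-1).
Applying x(0)=-3, y(0)=-1 gives C_1=2, C_2=3.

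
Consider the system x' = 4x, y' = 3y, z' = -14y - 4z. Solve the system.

x(t) = C_1e^(4t), y(t) = C_2e^(3t), z(t) = -2C_2e^(3t) + C_3e^(-4t)

Coefficient matrix A = [[4, 0, 0], [0, 3, 0], [0, -14, -4]].
det(A - λI) = 0 gives eigenvalues λ = 4, 3, -4.
For λ=4: eigenvector (1,0,0).
For λ=3: eigenvector (0,1,-2).
For λ=-4: eigenvector (0,0,1).
General solution: C_1e^(4t)(1,0,0) + C_2e^(3t)(0,1,-2) + C_3e^(-4t)(0,0,1).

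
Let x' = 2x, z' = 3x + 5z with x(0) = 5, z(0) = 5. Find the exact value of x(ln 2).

A = [[2,0],[3,5]]; eigenvalues λ = 5, 2.
Eigenvectors: (0,-1) for λ=5, (-1,1) for λ=2.
From the initial condition, c_1 = -10, c_2 = -5.
x(ln 2) = (-10)(2^5)(0) + (-5)(2^2)(-1) = 20.

20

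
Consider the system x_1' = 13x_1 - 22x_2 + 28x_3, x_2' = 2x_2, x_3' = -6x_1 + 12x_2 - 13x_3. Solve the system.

Coefficient matrix A = [[13, -22, 28], [0, 2, 0], [-6, 12, -13]].
det(A - λI) = 0 gives eigenvalues λ = -1, 2, 1.
For λ=-1: eigenvector (-2,0,1).
For λ=2: eigenvector (2,1,0).
For λ=1: eigenvector (7,0,-3).
General solution: C_1e^(-t)(-2,0,1) + C_2e^(2t)(2,1,0) + C_3e^(t)(7,0,-3).

x_1(t) = -2C_1e^(-t) + 2C_2e^(2t) + 7C_3e^(t), x_2(t) = C_2e^(2t), x_3(t) = C_1e^(-t) - 3C_3e^(t)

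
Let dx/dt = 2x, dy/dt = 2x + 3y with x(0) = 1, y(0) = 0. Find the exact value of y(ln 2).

A = [[2,0],[2,3]]; eigenvalues λ = 3, 2.
Eigenvectors: (0,-1) for λ=3, (-1,2) for λ=2.
From the initial condition, c_1 = -2, c_2 = -1.
y(ln 2) = (-2)(2^3)(-1) + (-1)(2^2)(2) = 8.

8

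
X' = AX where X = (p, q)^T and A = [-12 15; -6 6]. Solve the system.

p(t) = -2c_1e^(-3t)sin(3t) - c_1e^(-3t)cos(3t) - c_2e^(-3t)sin(3t) + 2c_2e^(-3t)cos(3t), q(t) = -c_1e^(-3t)sin(3t) - c_1e^(-3t)cos(3t) - c_2e^(-3t)sin(3t) + c_2e^(-3t)cos(3t)

Coefficient matrix A = [[-12, 15], [-6, 6]].
Characteristic polynomial det(A - λI) = λ^2 + 6λ + 18 = 0.
Eigenvalues λ = -3 ± 3i (complex conjugate pair).
For λ=-3+3i: an eigenvector is (-1,-1) - i(-2,-1) = (-1 + 2i, -1 + i).
A real fundamental pair from Re and Im of e^((-3+3i)t)v: X_1 = e^(-3t)(cos(3t)·(-1,-1) + sin(3t)·(-2,-1)), X_2 = e^(-3t)(sin(3t)·(-1,-1) - cos(3t)·(-2,-1)).
General solution: c_1X_1 + c_2X_2.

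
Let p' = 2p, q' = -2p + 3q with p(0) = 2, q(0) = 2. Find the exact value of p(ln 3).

A = [[2,0],[-2,3]]; eigenvalues λ = 2, 3.
Eigenvectors: (1,2) for λ=2, (0,-1) for λ=3.
From the initial condition, c_1 = 2, c_2 = 2.
p(ln 3) = (2)(3^2)(1) + (2)(3^3)(0) = 18.

18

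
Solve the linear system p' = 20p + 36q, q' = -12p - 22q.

p(t) = 3K_1e^(-4t) - 2K_2e^(2t), q(t) = -2K_1e^(-4t) + K_2e^(2t)

Coefficient matrix A = [[20, 36], [-12, -22]].
Characteristic polynomial det(A - λI) = λ^2 + 2λ - 8 = 0.
Eigenvalues λ = -4, 2.
For λ=-4: (A-λI) row 1 is [24, 36], so an eigenvector is (3, -2).
For λ=2: (A-λI) row 1 is [18, 36], so an eigenvector is (-2, 1).
General solution: K_1e^(-4t)(3,-2) + K_2e^(2t)(-2,1).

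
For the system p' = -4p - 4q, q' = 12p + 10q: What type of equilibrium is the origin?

A = [[-4,-4],[12,10]]; det(A-λI) = λ^2 - 6λ + 8.
λ = 2, 4: both positive.

unstable node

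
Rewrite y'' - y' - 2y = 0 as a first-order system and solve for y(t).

Let x_1 = y, x_2 = y'. Then x_1' = x_2 and x_2' = 2x_1 + x_2.
A = [[0,1],[2,1]]; det(A-λI) = λ^2 - λ - 2.
Eigenvalues λ = 2, -1 with eigenvectors (1,2), (1,-1).

y(t) = C_1e^(2t) + C_2e^(-t)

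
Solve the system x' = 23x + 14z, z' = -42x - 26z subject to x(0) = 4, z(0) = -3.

Coefficient matrix A = [[23, 14], [-42, -26]].
Characteristic polynomial det(A - λI) = λ^2 + 3λ - 10 = 0.
Eigenvalues λ = 2, -5.
For λ=2: (A-λI) row 1 is [21, 14], so an eigenvector is (2, -3).
For λ=-5: (A-λI) row 1 is [28, 14], so an eigenvector is (-1, 2).
General solution: C_1e^(2t)(2,-3) + C_2e^(-5t)(-1,2).
Applying x(0)=4, z(0)=-3 gives C_1=5, C_2=6.

x(t) = 10e^(2t) - 6e^(-5t), z(t) = -15e^(2t) + 12e^(-5t)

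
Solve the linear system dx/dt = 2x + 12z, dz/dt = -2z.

x(t) = -3C_1e^(-2t) + C_2e^(2t), z(t) = C_1e^(-2t)

Coefficient matrix A = [[2, 12], [0, -2]].
Characteristic polynomial det(A - λI) = λ^2 - 4 = 0.
Eigenvalues λ = -2, 2.
For λ=-2: (A-λI) row 1 is [4, 12], so an eigenvector is (-3, 1).
For λ=2: (A-λI) row 1 is [0, 12], so an eigenvector is (1, 0).
General solution: C_1e^(-2t)(-3,1) + C_2e^(2t)(1,0).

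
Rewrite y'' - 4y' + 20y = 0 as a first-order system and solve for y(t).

y(t) = K_1e^(2t)cos(4t) + K_2e^(2t)sin(4t)

Let x_1 = y, x_2 = y'. Then x_1' = x_2 and x_2' = -20x_1 + 4x_2.
A = [[0,1],[-20,4]]; det(A-λI) = λ^2 - 4λ + 20.
Eigenvalues λ = 2 ± 4i.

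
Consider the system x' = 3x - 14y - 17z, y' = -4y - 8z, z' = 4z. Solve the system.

x(t) = C_1e^(3t) - 3C_2e^(4t) + 2C_3e^(-4t), y(t) = -C_2e^(4t) + C_3e^(-4t), z(t) = C_2e^(4t)

Coefficient matrix A = [[3, -14, -17], [0, -4, -8], [0, 0, 4]].
det(A - λI) = 0 gives eigenvalues λ = 3, 4, -4.
For λ=3: eigenvector (1,0,0).
For λ=4: eigenvector (-3,-1,1).
For λ=-4: eigenvector (2,1,0).
General solution: C_1e^(3t)(1,0,0) + C_2e^(4t)(-3,-1,1) + C_3e^(-4t)(2,1,0).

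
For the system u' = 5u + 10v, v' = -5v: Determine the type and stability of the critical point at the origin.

saddle

A = [[5,10],[0,-5]]; det(A-λI) = λ^2 - 25.
λ = -5, 5: opposite signs.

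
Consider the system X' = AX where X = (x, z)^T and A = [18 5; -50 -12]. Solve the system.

Coefficient matrix A = [[18, 5], [-50, -12]].
Characteristic polynomial det(A - λI) = λ^2 - 6λ + 34 = 0.
Eigenvalues λ = 3 ± 5i (complex conjugate pair).
For λ=3+5i: an eigenvector is (-1,3) - i(0,1) = (-1, 3 - i).
A real fundamental pair from Re and Im of e^((3+5i)t)v: X_1 = e^(3t)(cos(5t)·(-1,3) + sin(5t)·(0,1)), X_2 = e^(3t)(sin(5t)·(-1,3) - cos(5t)·(0,1)).
General solution: K_1X_1 + K_2X_2.

x(t) = -K_1e^(3t)cos(5t) - K_2e^(3t)sin(5t), z(t) = K_1e^(3t)sin(5t) + 3K_1e^(3t)cos(5t) + 3K_2e^(3t)sin(5t) - K_2e^(3t)cos(5t)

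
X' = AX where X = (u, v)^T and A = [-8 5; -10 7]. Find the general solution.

Coefficient matrix A = [[-8, 5], [-10, 7]].
Characteristic polynomial det(A - λI) = λ^2 + λ - 6 = 0.
Eigenvalues λ = -3, 2.
For λ=-3: (A-λI) row 1 is [-5, 5], so an eigenvector is (1, 1).
For λ=2: (A-λI) row 1 is [-10, 5], so an eigenvector is (1, 2).
General solution: C_1e^(-3t)(1,1) + C_2e^(2t)(1,2).

u(t) = C_1e^(-3t) + C_2e^(2t), v(t) = C_1e^(-3t) + 2C_2e^(2t)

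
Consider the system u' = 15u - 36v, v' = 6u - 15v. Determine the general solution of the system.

Coefficient matrix A = [[15, -36], [6, -15]].
Characteristic polynomial det(A - λI) = λ^2 - 9 = 0.
Eigenvalues λ = -3, 3.
For λ=-3: (A-λI) row 1 is [18, -36], so an eigenvector is (2, 1).
For λ=3: (A-λI) row 1 is [12, -36], so an eigenvector is (3, 1).
General solution: K_1e^(-3t)(2,1) + K_2e^(3t)(3,1).

u(t) = 2K_1e^(-3t) + 3K_2e^(3t), v(t) = K_1e^(-3t) + K_2e^(3t)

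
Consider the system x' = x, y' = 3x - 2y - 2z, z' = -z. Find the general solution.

x(t) = K_1e^(t), y(t) = K_1e^(t) + K_2e^(-2t) - 2K_3e^(-t), z(t) = K_3e^(-t)

Coefficient matrix A = [[1, 0, 0], [3, -2, -2], [0, 0, -1]].
det(A - λI) = 0 gives eigenvalues λ = 1, -2, -1.
For λ=1: eigenvector (1,1,0).
For λ=-2: eigenvector (0,1,0).
For λ=-1: eigenvector (0,-2,1).
General solution: K_1e^(t)(1,1,0) + K_2e^(-2t)(0,1,0) + K_3e^(-t)(0,-2,1).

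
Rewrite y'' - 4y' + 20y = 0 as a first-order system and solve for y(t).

Let x_1 = y, x_2 = y'. Then x_1' = x_2 and x_2' = -20x_1 + 4x_2.
A = [[0,1],[-20,4]]; det(A-λI) = λ^2 - 4λ + 20.
Eigenvalues λ = 2 ± 4i.

y(t) = c_1e^(2t)cos(4t) + c_2e^(2t)sin(4t)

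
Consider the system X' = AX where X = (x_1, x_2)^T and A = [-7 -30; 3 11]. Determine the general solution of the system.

x_1(t) = c_1e^(2t)sin(3t) + 3c_1e^(2t)cos(3t) + 3c_2e^(2t)sin(3t) - c_2e^(2t)cos(3t), x_2(t) = -c_1e^(2t)cos(3t) - c_2e^(2t)sin(3t)

Coefficient matrix A = [[-7, -30], [3, 11]].
Characteristic polynomial det(A - λI) = λ^2 - 4λ + 13 = 0.
Eigenvalues λ = 2 ± 3i (complex conjugate pair).
For λ=2+3i: an eigenvector is (3,-1) - i(1,0) = (3 - i, -1).
A real fundamental pair from Re and Im of e^((2+3i)t)v: X_1 = e^(2t)(cos(3t)·(3,-1) + sin(3t)·(1,0)), X_2 = e^(2t)(sin(3t)·(3,-1) - cos(3t)·(1,0)).
General solution: c_1X_1 + c_2X_2.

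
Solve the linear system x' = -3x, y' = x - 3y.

Coefficient matrix A = [[-3, 0], [1, -3]].
Characteristic polynomial det(A - λI) = λ^2 + 6λ + 9 = 0.
Single eigenvalue λ = -3 with algebraic multiplicity 2.
Eigenvector v = (0,-1); generalized eigenvector w with (A-λI)w=v is (-1,2).
General solution: e^(-3t)[C_1·v + C_2·(t·v + w)].

x(t) = -C_2e^(-3t), y(t) = -C_1e^(-3t) - C_2te^(-3t) + 2C_2e^(-3t)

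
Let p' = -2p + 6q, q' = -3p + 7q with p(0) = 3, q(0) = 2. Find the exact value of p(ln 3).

87

A = [[-2,6],[-3,7]]; eigenvalues λ = 4, 1.
Eigenvectors: (1,1) for λ=4, (2,1) for λ=1.
From the initial condition, c_1 = 1, c_2 = 1.
p(ln 3) = (1)(3^4)(1) + (1)(3^1)(2) = 87.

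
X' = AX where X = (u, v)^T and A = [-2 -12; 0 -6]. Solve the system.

Coefficient matrix A = [[-2, -12], [0, -6]].
Characteristic polynomial det(A - λI) = λ^2 + 8λ + 12 = 0.
Eigenvalues λ = -2, -6.
For λ=-2: (A-λI) row 1 is [0, -12], so an eigenvector is (-1, 0).
For λ=-6: (A-λI) row 1 is [4, -12], so an eigenvector is (-3, -1).
General solution: c_1e^(-2t)(-1,0) + c_2e^(-6t)(-3,-1).

u(t) = -c_1e^(-2t) - 3c_2e^(-6t), v(t) = -c_2e^(-6t)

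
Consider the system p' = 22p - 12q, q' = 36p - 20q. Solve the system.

Coefficient matrix A = [[22, -12], [36, -20]].
Characteristic polynomial det(A - λI) = λ^2 - 2λ - 8 = 0.
Eigenvalues λ = -2, 4.
For λ=-2: (A-λI) row 1 is [24, -12], so an eigenvector is (1, 2).
For λ=4: (A-λI) row 1 is [18, -12], so an eigenvector is (2, 3).
General solution: C_1e^(-2t)(1,2) + C_2e^(4t)(2,3).

p(t) = C_1e^(-2t) + 2C_2e^(4t), q(t) = 2C_1e^(-2t) + 3C_2e^(4t)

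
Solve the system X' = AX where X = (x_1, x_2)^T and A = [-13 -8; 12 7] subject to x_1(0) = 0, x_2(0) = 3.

Coefficient matrix A = [[-13, -8], [12, 7]].
Characteristic polynomial det(A - λI) = λ^2 + 6λ + 5 = 0.
Eigenvalues λ = -5, -1.
For λ=-5: (A-λI) row 1 is [-8, -8], so an eigenvector is (1, -1).
For λ=-1: (A-λI) row 1 is [-12, -8], so an eigenvector is (-2, 3).
General solution: C_1e^(-5t)(1,-1) + C_2e^(-t)(-2,3).
Applying x_1(0)=0, x_2(0)=3 gives C_1=6, C_2=3.

x_1(t) = -6e^(-t) + 6e^(-5t), x_2(t) = 9e^(-t) - 6e^(-5t)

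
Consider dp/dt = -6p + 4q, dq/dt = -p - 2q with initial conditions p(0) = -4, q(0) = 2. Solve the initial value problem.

Coefficient matrix A = [[-6, 4], [-1, -2]].
Characteristic polynomial det(A - λI) = λ^2 + 8λ + 16 = 0.
Single eigenvalue λ = -4 with algebraic multiplicity 2.
Eigenvector v = (-2,-1); generalized eigenvector w with (A-λI)w=v is (-3,-2).
General solution: e^(-4t)[C_1·v + C_2·(t·v + w)].
Applying p(0)=-4, q(0)=2 gives C_1=14, C_2=-8.

p(t) = 16te^(-4t) - 4e^(-4t), q(t) = 8te^(-4t) + 2e^(-4t)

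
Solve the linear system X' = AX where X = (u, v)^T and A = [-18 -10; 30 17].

Coefficient matrix A = [[-18, -10], [30, 17]].
Characteristic polynomial det(A - λI) = λ^2 + λ - 6 = 0.
Eigenvalues λ = -3, 2.
For λ=-3: (A-λI) row 1 is [-15, -10], so an eigenvector is (-2, 3).
For λ=2: (A-λI) row 1 is [-20, -10], so an eigenvector is (-1, 2).
General solution: c_1e^(-3t)(-2,3) + c_2e^(2t)(-1,2).

u(t) = -2c_1e^(-3t) - c_2e^(2t), v(t) = 3c_1e^(-3t) + 2c_2e^(2t)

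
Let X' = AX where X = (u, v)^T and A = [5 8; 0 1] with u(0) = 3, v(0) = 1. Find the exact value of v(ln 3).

3

A = [[5,8],[0,1]]; eigenvalues λ = 1, 5.
Eigenvectors: (2,-1) for λ=1, (-1,0) for λ=5.
From the initial condition, c_1 = -1, c_2 = -5.
v(ln 3) = (-1)(3^1)(-1) + (-5)(3^5)(0) = 3.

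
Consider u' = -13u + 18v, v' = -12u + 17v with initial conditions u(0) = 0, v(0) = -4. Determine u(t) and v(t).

Coefficient matrix A = [[-13, 18], [-12, 17]].
Characteristic polynomial det(A - λI) = λ^2 - 4λ - 5 = 0.
Eigenvalues λ = -1, 5.
For λ=-1: (A-λI) row 1 is [-12, 18], so an eigenvector is (-3, -2).
For λ=5: (A-λI) row 1 is [-18, 18], so an eigenvector is (1, 1).
General solution: C_1e^(-t)(-3,-2) + C_2e^(5t)(1,1).
Applying u(0)=0, v(0)=-4 gives C_1=-4, C_2=-12.

u(t) = -12e^(5t) + 12e^(-t), v(t) = -12e^(5t) + 8e^(-t)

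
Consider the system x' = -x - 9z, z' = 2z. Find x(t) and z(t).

x(t) = 3C_1e^(2t) - C_2e^(-t), z(t) = -C_1e^(2t)

Coefficient matrix A = [[-1, -9], [0, 2]].
Characteristic polynomial det(A - λI) = λ^2 - λ - 2 = 0.
Eigenvalues λ = 2, -1.
For λ=2: (A-λI) row 1 is [-3, -9], so an eigenvector is (3, -1).
For λ=-1: (A-λI) row 1 is [0, -9], so an eigenvector is (-1, 0).
General solution: C_1e^(2t)(3,-1) + C_2e^(-t)(-1,0).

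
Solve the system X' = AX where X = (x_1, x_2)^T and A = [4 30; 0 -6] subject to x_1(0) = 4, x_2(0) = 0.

Coefficient matrix A = [[4, 30], [0, -6]].
Characteristic polynomial det(A - λI) = λ^2 + 2λ - 24 = 0.
Eigenvalues λ = -6, 4.
For λ=-6: (A-λI) row 1 is [10, 30], so an eigenvector is (-3, 1).
For λ=4: (A-λI) row 1 is [0, 30], so an eigenvector is (-1, 0).
General solution: c_1e^(-6t)(-3,1) + c_2e^(4t)(-1,0).
Applying x_1(0)=4, x_2(0)=0 gives c_1=0, c_2=-4.

x_1(t) = 4e^(4t), x_2(t) = 0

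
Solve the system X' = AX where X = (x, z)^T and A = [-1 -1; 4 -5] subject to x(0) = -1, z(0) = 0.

x(t) = -2te^(-3t) - e^(-3t), z(t) = -4te^(-3t)

Coefficient matrix A = [[-1, -1], [4, -5]].
Characteristic polynomial det(A - λI) = λ^2 + 6λ + 9 = 0.
Single eigenvalue λ = -3 with algebraic multiplicity 2.
Eigenvector v = (1,2); generalized eigenvector w with (A-λI)w=v is (-1,-3).
General solution: e^(-3t)[c_1·v + c_2·(t·v + w)].
Applying x(0)=-1, z(0)=0 gives c_1=-3, c_2=-2.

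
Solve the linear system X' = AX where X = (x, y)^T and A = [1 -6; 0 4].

x(t) = 2C_1e^(4t) - C_2e^(t), y(t) = -C_1e^(4t)

Coefficient matrix A = [[1, -6], [0, 4]].
Characteristic polynomial det(A - λI) = λ^2 - 5λ + 4 = 0.
Eigenvalues λ = 4, 1.
For λ=4: (A-λI) row 1 is [-3, -6], so an eigenvector is (2, -1).
For λ=1: (A-λI) row 1 is [0, -6], so an eigenvector is (-1, 0).
General solution: C_1e^(4t)(2,-1) + C_2e^(t)(-1,0).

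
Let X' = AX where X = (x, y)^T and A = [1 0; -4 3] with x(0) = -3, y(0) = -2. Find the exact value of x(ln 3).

-9

A = [[1,0],[-4,3]]; eigenvalues λ = 1, 3.
Eigenvectors: (1,2) for λ=1, (0,1) for λ=3.
From the initial condition, c_1 = -3, c_2 = 4.
x(ln 3) = (-3)(3^1)(1) + (4)(3^3)(0) = -9.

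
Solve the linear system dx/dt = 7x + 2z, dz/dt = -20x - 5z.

x(t) = -c_1e^(t)cos(2t) - c_2e^(t)sin(2t), z(t) = c_1e^(t)sin(2t) + 3c_1e^(t)cos(2t) + 3c_2e^(t)sin(2t) - c_2e^(t)cos(2t)

Coefficient matrix A = [[7, 2], [-20, -5]].
Characteristic polynomial det(A - λI) = λ^2 - 2λ + 5 = 0.
Eigenvalues λ = 1 ± 2i (complex conjugate pair).
For λ=1+2i: an eigenvector is (-1,3) - i(0,1) = (-1, 3 - i).
A real fundamental pair from Re and Im of e^((1+2i)t)v: X_1 = e^(t)(cos(2t)·(-1,3) + sin(2t)·(0,1)), X_2 = e^(t)(sin(2t)·(-1,3) - cos(2t)·(0,1)).
General solution: c_1X_1 + c_2X_2.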